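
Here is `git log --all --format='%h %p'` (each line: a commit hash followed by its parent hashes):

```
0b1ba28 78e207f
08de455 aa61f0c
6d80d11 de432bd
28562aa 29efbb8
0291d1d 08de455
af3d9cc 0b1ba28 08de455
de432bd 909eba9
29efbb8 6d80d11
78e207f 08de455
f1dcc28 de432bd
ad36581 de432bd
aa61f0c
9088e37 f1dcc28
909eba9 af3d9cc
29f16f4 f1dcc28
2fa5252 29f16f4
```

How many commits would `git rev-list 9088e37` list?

9

Walking parent pointers from 9088e37: reachable set = {08de455, 0b1ba28, 78e207f, 9088e37, 909eba9, aa61f0c, af3d9cc, de432bd, f1dcc28}.
That is 9 commits.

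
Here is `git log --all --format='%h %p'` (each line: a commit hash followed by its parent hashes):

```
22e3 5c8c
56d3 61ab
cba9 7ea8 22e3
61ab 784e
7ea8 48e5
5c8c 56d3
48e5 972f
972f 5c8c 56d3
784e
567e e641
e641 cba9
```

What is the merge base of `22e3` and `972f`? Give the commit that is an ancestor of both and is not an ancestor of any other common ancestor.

Ancestors of 22e3: {22e3, 56d3, 5c8c, 61ab, 784e}.
Ancestors of 972f: {56d3, 5c8c, 61ab, 784e, 972f}.
Common ancestors: {56d3, 5c8c, 61ab, 784e}.
Among these, 5c8c is not an ancestor of any other common ancestor — it is the merge base.

5c8c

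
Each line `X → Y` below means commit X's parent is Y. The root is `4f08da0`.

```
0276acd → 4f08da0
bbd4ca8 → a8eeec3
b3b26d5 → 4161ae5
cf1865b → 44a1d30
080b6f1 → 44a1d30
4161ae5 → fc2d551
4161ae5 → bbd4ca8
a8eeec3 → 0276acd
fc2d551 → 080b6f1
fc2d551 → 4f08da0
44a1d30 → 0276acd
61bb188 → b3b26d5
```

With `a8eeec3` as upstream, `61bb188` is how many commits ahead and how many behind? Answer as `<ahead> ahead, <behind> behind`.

Reachable from 61bb188: {0276acd, 080b6f1, 4161ae5, 44a1d30, 4f08da0, 61bb188, a8eeec3, b3b26d5, bbd4ca8, fc2d551}.
Reachable from a8eeec3: {0276acd, 4f08da0, a8eeec3}.
Only in 61bb188's history (ahead): {080b6f1, 4161ae5, 44a1d30, 61bb188, b3b26d5, bbd4ca8, fc2d551} — 7.
Only in a8eeec3's history (behind): {} — 0.

7 ahead, 0 behind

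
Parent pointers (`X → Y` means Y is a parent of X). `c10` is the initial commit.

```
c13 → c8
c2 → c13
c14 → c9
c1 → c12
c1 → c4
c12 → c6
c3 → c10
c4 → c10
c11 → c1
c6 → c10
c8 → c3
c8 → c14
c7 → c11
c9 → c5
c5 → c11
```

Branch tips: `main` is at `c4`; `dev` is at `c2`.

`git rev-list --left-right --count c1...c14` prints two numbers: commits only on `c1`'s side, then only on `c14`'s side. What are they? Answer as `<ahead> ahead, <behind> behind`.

Reachable from c1: {c1, c10, c12, c4, c6}.
Reachable from c14: {c1, c10, c11, c12, c14, c4, c5, c6, c9}.
Only in c1's history (ahead): {} — 0.
Only in c14's history (behind): {c11, c14, c5, c9} — 4.

0 ahead, 4 behind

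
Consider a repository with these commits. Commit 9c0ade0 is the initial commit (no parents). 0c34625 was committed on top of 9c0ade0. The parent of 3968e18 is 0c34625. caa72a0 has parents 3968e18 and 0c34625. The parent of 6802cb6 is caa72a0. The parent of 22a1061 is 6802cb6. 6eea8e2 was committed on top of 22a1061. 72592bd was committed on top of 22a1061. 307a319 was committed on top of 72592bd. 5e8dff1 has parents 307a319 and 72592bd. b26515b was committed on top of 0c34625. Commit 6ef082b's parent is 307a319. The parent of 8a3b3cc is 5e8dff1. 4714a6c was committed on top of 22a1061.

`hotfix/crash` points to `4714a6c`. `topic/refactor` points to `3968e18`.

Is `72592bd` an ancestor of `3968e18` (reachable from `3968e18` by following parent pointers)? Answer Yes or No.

Ancestors of 3968e18: {0c34625, 3968e18, 9c0ade0}.
72592bd is not in that set, so it is not an ancestor of 3968e18.

No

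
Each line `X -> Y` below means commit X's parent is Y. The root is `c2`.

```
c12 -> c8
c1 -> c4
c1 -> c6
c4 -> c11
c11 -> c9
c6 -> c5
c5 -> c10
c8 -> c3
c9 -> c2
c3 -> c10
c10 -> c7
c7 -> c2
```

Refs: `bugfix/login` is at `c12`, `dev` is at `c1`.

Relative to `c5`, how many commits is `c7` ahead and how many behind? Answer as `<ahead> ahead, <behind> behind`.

0 ahead, 2 behind

Reachable from c7: {c2, c7}.
Reachable from c5: {c10, c2, c5, c7}.
Only in c7's history (ahead): {} — 0.
Only in c5's history (behind): {c10, c5} — 2.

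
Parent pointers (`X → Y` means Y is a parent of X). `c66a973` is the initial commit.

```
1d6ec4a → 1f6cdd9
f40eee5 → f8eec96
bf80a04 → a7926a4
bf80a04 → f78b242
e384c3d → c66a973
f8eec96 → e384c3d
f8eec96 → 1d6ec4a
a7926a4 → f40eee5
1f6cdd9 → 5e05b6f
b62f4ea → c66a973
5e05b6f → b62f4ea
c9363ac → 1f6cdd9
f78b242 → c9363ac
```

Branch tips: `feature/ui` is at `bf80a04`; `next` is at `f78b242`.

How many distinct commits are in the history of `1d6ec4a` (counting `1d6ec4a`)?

5

Walking parent pointers from 1d6ec4a: reachable set = {1d6ec4a, 1f6cdd9, 5e05b6f, b62f4ea, c66a973}.
That is 5 commits.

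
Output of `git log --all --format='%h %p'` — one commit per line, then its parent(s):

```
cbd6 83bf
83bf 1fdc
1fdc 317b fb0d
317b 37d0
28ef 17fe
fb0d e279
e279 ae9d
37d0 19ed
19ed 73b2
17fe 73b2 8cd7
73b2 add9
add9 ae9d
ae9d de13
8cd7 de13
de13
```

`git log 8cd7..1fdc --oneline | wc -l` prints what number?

9

Reachable from 1fdc: {19ed, 1fdc, 317b, 37d0, 73b2, add9, ae9d, de13, e279, fb0d}.
Reachable from 8cd7: {8cd7, de13}.
In 1fdc's history but not 8cd7's: {19ed, 1fdc, 317b, 37d0, 73b2, add9, ae9d, e279, fb0d} — 9 commits.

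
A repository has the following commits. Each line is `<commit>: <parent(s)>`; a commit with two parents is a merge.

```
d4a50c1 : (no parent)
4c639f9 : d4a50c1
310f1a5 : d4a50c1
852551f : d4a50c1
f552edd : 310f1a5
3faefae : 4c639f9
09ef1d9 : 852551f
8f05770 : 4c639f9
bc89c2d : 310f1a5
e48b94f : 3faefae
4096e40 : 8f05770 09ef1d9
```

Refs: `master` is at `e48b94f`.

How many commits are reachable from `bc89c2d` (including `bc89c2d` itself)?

3

Walking parent pointers from bc89c2d: reachable set = {310f1a5, bc89c2d, d4a50c1}.
That is 3 commits.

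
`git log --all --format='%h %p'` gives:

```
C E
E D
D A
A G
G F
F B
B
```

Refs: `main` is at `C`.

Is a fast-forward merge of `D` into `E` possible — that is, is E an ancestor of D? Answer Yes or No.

No

A fast-forward from E to D is possible iff E is an ancestor of D.
Ancestors of D: {A, B, D, F, G}.
E is not among them, so fast-forward is not possible.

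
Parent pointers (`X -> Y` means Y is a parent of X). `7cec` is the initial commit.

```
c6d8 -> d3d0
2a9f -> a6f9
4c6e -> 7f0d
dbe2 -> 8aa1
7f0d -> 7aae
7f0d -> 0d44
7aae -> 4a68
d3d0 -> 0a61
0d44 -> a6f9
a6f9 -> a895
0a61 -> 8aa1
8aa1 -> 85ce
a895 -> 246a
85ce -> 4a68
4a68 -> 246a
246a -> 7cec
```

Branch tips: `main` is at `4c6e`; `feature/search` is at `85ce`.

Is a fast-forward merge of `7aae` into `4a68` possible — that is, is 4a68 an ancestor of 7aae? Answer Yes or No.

Yes

A fast-forward from 4a68 to 7aae is possible iff 4a68 is an ancestor of 7aae.
Ancestors of 7aae: {246a, 4a68, 7aae, 7cec}.
4a68 is among them, so fast-forward is possible.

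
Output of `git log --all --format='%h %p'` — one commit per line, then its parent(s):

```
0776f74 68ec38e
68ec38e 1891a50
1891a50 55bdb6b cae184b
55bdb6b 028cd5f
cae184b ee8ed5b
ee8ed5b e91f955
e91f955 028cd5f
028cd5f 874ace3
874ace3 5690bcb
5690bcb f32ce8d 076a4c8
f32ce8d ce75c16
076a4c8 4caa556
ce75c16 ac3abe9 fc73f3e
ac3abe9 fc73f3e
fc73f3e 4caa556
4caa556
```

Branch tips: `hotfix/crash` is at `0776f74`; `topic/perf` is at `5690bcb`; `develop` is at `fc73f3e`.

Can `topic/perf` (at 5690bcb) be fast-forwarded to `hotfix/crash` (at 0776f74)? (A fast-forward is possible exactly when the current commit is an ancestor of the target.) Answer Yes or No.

A fast-forward from 5690bcb to 0776f74 is possible iff 5690bcb is an ancestor of 0776f74.
Ancestors of 0776f74: {028cd5f, 076a4c8, 0776f74, 1891a50, 4caa556, 55bdb6b, 5690bcb, 68ec38e, 874ace3, ac3abe9, cae184b, ce75c16, e91f955, ee8ed5b, f32ce8d, fc73f3e}.
5690bcb is among them, so fast-forward is possible.

Yes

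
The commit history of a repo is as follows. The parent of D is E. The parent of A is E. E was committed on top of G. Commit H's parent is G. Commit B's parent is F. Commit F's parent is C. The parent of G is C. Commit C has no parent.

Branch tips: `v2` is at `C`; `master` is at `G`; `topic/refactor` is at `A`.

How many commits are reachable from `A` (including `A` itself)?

Walking parent pointers from A: reachable set = {A, C, E, G}.
That is 4 commits.

4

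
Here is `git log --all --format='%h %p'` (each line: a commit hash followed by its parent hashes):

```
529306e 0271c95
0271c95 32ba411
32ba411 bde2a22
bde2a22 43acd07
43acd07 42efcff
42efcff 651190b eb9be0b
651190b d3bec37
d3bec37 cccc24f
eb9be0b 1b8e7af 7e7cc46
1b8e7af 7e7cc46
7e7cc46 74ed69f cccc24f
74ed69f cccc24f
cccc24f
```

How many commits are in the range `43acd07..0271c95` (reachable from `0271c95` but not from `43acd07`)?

Reachable from 0271c95: {0271c95, 1b8e7af, 32ba411, 42efcff, 43acd07, 651190b, 74ed69f, 7e7cc46, bde2a22, cccc24f, d3bec37, eb9be0b}.
Reachable from 43acd07: {1b8e7af, 42efcff, 43acd07, 651190b, 74ed69f, 7e7cc46, cccc24f, d3bec37, eb9be0b}.
In 0271c95's history but not 43acd07's: {0271c95, 32ba411, bde2a22} — 3 commits.

3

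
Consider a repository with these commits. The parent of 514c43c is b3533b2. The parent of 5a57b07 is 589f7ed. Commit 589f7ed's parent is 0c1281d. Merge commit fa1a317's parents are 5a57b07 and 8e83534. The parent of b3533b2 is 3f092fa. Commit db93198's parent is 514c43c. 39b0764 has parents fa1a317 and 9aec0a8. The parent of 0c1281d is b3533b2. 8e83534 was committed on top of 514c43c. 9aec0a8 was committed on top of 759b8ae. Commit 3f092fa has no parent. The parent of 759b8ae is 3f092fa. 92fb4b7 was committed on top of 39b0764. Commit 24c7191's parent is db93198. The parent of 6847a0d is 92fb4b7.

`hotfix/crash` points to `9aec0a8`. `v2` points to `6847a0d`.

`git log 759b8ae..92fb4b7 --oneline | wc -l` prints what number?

Reachable from 92fb4b7: {0c1281d, 39b0764, 3f092fa, 514c43c, 589f7ed, 5a57b07, 759b8ae, 8e83534, 92fb4b7, 9aec0a8, b3533b2, fa1a317}.
Reachable from 759b8ae: {3f092fa, 759b8ae}.
In 92fb4b7's history but not 759b8ae's: {0c1281d, 39b0764, 514c43c, 589f7ed, 5a57b07, 8e83534, 92fb4b7, 9aec0a8, b3533b2, fa1a317} — 10 commits.

10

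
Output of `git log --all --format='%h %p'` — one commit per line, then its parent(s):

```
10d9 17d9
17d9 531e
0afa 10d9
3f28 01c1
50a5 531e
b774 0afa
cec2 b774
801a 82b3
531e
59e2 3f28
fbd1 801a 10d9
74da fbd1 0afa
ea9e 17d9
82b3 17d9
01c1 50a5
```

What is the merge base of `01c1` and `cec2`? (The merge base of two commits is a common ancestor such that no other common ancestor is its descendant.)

Ancestors of 01c1: {01c1, 50a5, 531e}.
Ancestors of cec2: {0afa, 10d9, 17d9, 531e, b774, cec2}.
Common ancestors: {531e}.
The only common ancestor is 531e, so it is the merge base.

531e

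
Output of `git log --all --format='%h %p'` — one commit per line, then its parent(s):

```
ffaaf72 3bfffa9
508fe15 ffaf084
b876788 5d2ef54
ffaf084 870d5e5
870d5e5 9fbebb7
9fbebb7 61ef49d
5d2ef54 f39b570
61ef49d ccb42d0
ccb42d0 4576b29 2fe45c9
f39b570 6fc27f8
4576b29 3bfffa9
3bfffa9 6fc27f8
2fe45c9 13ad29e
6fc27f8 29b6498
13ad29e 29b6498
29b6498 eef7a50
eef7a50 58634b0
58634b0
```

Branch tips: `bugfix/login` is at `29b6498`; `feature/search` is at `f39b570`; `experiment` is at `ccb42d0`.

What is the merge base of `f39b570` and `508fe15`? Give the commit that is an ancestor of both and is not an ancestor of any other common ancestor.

Ancestors of f39b570: {29b6498, 58634b0, 6fc27f8, eef7a50, f39b570}.
Ancestors of 508fe15: {13ad29e, 29b6498, 2fe45c9, 3bfffa9, 4576b29, 508fe15, 58634b0, 61ef49d, 6fc27f8, 870d5e5, 9fbebb7, ccb42d0, eef7a50, ffaf084}.
Common ancestors: {29b6498, 58634b0, 6fc27f8, eef7a50}.
Among these, 6fc27f8 is not an ancestor of any other common ancestor — it is the merge base.

6fc27f8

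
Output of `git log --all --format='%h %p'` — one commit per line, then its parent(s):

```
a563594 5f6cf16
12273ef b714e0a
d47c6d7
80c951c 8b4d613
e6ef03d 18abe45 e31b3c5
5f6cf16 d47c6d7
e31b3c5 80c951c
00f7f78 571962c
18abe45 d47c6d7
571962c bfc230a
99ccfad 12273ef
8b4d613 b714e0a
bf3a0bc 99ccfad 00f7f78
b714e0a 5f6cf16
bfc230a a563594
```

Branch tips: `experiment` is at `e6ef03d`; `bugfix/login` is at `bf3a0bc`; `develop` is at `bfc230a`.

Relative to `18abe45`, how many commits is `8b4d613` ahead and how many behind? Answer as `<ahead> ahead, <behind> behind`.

Reachable from 8b4d613: {5f6cf16, 8b4d613, b714e0a, d47c6d7}.
Reachable from 18abe45: {18abe45, d47c6d7}.
Only in 8b4d613's history (ahead): {5f6cf16, 8b4d613, b714e0a} — 3.
Only in 18abe45's history (behind): {18abe45} — 1.

3 ahead, 1 behind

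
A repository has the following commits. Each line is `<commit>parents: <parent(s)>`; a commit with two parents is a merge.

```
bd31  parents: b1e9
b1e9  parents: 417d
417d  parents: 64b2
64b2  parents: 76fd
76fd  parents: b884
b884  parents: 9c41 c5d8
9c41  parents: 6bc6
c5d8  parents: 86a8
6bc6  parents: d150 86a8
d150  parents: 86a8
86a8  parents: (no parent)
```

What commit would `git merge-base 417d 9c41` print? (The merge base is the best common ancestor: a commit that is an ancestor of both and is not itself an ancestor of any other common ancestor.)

9c41

Ancestors of 417d: {417d, 64b2, 6bc6, 76fd, 86a8, 9c41, b884, c5d8, d150}.
Ancestors of 9c41: {6bc6, 86a8, 9c41, d150}.
Common ancestors: {6bc6, 86a8, 9c41, d150}.
Among these, 9c41 is not an ancestor of any other common ancestor — it is the merge base.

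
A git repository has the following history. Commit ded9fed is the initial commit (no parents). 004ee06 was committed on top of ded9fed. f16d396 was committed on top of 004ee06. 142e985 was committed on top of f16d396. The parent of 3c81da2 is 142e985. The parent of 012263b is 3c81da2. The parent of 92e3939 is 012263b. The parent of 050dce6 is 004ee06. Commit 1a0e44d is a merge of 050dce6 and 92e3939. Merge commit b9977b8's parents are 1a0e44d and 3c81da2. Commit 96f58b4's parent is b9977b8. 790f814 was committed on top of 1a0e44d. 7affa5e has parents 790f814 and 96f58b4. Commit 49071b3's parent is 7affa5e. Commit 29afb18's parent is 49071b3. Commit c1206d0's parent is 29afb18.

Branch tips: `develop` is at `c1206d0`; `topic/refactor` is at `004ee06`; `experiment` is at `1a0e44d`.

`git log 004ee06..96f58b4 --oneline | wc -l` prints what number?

9

Reachable from 96f58b4: {004ee06, 012263b, 050dce6, 142e985, 1a0e44d, 3c81da2, 92e3939, 96f58b4, b9977b8, ded9fed, f16d396}.
Reachable from 004ee06: {004ee06, ded9fed}.
In 96f58b4's history but not 004ee06's: {012263b, 050dce6, 142e985, 1a0e44d, 3c81da2, 92e3939, 96f58b4, b9977b8, f16d396} — 9 commits.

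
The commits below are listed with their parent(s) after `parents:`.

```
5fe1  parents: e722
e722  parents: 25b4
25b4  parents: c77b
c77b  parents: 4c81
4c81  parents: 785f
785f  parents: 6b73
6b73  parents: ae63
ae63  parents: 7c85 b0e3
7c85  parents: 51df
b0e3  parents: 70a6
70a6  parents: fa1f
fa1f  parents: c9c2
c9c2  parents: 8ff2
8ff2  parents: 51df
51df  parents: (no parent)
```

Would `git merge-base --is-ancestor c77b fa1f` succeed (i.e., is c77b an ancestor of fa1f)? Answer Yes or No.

No

Ancestors of fa1f: {51df, 8ff2, c9c2, fa1f}.
c77b is not in that set, so it is not an ancestor of fa1f.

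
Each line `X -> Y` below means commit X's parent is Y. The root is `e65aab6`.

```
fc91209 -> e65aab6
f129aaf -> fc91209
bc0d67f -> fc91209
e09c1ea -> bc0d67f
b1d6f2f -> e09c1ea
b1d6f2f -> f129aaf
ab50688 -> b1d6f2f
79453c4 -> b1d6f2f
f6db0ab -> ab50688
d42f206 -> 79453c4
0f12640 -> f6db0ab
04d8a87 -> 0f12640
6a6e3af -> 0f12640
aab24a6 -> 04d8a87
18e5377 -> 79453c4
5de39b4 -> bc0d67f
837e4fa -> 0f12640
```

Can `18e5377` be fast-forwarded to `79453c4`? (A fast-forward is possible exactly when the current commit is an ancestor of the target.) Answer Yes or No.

No

A fast-forward from 18e5377 to 79453c4 is possible iff 18e5377 is an ancestor of 79453c4.
Ancestors of 79453c4: {79453c4, b1d6f2f, bc0d67f, e09c1ea, e65aab6, f129aaf, fc91209}.
18e5377 is not among them, so fast-forward is not possible.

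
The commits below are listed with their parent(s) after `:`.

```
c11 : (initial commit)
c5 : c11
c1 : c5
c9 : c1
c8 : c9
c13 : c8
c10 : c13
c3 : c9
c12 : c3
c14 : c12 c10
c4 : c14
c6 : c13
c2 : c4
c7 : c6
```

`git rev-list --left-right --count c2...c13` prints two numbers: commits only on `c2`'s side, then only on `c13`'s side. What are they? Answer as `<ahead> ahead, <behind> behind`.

Reachable from c2: {c1, c10, c11, c12, c13, c14, c2, c3, c4, c5, c8, c9}.
Reachable from c13: {c1, c11, c13, c5, c8, c9}.
Only in c2's history (ahead): {c10, c12, c14, c2, c3, c4} — 6.
Only in c13's history (behind): {} — 0.

6 ahead, 0 behind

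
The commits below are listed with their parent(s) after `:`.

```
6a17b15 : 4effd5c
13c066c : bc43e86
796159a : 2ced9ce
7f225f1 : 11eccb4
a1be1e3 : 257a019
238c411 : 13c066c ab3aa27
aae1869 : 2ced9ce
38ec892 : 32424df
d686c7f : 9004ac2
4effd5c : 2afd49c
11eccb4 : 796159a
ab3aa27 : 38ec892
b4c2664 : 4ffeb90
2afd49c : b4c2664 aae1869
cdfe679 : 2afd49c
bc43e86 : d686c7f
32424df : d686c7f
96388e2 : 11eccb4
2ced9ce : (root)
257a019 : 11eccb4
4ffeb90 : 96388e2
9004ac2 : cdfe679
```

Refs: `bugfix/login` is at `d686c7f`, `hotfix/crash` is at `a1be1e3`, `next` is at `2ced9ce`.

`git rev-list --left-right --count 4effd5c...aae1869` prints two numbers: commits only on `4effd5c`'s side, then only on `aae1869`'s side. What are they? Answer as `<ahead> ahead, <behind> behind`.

7 ahead, 0 behind

Reachable from 4effd5c: {11eccb4, 2afd49c, 2ced9ce, 4effd5c, 4ffeb90, 796159a, 96388e2, aae1869, b4c2664}.
Reachable from aae1869: {2ced9ce, aae1869}.
Only in 4effd5c's history (ahead): {11eccb4, 2afd49c, 4effd5c, 4ffeb90, 796159a, 96388e2, b4c2664} — 7.
Only in aae1869's history (behind): {} — 0.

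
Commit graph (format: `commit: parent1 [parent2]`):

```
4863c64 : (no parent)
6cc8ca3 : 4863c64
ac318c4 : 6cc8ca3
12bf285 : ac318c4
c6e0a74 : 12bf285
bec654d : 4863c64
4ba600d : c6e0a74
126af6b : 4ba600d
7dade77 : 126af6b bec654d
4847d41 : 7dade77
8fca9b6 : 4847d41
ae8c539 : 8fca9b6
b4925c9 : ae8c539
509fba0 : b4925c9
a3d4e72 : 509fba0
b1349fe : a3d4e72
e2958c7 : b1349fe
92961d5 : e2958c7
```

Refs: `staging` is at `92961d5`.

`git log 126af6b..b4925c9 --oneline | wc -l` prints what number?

Reachable from b4925c9: {126af6b, 12bf285, 4847d41, 4863c64, 4ba600d, 6cc8ca3, 7dade77, 8fca9b6, ac318c4, ae8c539, b4925c9, bec654d, c6e0a74}.
Reachable from 126af6b: {126af6b, 12bf285, 4863c64, 4ba600d, 6cc8ca3, ac318c4, c6e0a74}.
In b4925c9's history but not 126af6b's: {4847d41, 7dade77, 8fca9b6, ae8c539, b4925c9, bec654d} — 6 commits.

6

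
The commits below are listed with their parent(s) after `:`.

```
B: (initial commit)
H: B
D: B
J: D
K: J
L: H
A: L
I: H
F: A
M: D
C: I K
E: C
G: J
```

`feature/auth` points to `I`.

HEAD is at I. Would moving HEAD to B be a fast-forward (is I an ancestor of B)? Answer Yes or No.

A fast-forward from I to B is possible iff I is an ancestor of B.
Ancestors of B: {B}.
I is not among them, so fast-forward is not possible.

No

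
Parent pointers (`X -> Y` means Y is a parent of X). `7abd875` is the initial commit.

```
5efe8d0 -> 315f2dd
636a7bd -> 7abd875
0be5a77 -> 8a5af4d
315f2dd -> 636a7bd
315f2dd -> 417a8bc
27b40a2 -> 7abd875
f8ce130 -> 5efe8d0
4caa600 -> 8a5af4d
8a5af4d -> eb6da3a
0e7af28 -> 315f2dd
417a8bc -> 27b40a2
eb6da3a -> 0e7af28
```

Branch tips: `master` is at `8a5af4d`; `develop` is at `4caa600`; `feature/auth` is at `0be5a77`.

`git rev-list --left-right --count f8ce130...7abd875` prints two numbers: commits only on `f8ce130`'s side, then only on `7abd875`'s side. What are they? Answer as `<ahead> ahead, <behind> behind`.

Reachable from f8ce130: {27b40a2, 315f2dd, 417a8bc, 5efe8d0, 636a7bd, 7abd875, f8ce130}.
Reachable from 7abd875: {7abd875}.
Only in f8ce130's history (ahead): {27b40a2, 315f2dd, 417a8bc, 5efe8d0, 636a7bd, f8ce130} — 6.
Only in 7abd875's history (behind): {} — 0.

6 ahead, 0 behind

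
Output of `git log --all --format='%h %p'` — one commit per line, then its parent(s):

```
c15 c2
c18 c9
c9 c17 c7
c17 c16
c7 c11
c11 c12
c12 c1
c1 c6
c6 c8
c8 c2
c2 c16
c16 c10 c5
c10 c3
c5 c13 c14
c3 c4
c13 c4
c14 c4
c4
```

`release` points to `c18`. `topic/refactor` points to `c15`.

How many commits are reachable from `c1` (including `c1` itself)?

Walking parent pointers from c1: reachable set = {c1, c10, c13, c14, c16, c2, c3, c4, c5, c6, c8}.
That is 11 commits.

11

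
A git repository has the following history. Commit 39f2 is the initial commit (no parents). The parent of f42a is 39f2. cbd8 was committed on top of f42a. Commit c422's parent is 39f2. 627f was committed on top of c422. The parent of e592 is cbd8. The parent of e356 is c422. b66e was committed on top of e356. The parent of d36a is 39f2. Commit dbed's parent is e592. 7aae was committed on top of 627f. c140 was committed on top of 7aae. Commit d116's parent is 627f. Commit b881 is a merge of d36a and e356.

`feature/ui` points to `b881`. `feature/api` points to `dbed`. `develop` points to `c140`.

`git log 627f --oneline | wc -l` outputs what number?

Walking parent pointers from 627f: reachable set = {39f2, 627f, c422}.
That is 3 commits.

3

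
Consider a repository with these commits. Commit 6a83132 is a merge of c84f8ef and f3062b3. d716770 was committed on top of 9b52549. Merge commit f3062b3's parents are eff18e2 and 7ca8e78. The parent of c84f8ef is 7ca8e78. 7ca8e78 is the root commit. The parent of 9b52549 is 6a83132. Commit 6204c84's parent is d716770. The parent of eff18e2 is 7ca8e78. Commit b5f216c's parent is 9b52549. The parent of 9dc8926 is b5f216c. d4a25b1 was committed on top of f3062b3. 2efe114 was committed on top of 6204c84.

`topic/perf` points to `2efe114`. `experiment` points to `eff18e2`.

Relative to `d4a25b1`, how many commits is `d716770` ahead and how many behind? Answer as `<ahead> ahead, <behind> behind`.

4 ahead, 1 behind

Reachable from d716770: {6a83132, 7ca8e78, 9b52549, c84f8ef, d716770, eff18e2, f3062b3}.
Reachable from d4a25b1: {7ca8e78, d4a25b1, eff18e2, f3062b3}.
Only in d716770's history (ahead): {6a83132, 9b52549, c84f8ef, d716770} — 4.
Only in d4a25b1's history (behind): {d4a25b1} — 1.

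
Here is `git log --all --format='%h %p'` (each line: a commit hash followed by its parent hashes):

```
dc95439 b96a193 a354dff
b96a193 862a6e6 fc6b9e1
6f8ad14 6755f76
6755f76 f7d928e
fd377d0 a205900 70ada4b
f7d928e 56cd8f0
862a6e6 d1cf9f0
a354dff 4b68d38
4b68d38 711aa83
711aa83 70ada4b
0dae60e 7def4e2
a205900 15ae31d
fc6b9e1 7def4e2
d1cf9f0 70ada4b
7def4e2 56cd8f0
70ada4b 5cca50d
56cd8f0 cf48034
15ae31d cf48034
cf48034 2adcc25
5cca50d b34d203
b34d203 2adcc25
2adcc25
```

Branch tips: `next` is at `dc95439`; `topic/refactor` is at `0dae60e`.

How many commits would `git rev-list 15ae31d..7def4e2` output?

Reachable from 7def4e2: {2adcc25, 56cd8f0, 7def4e2, cf48034}.
Reachable from 15ae31d: {15ae31d, 2adcc25, cf48034}.
In 7def4e2's history but not 15ae31d's: {56cd8f0, 7def4e2} — 2 commits.

2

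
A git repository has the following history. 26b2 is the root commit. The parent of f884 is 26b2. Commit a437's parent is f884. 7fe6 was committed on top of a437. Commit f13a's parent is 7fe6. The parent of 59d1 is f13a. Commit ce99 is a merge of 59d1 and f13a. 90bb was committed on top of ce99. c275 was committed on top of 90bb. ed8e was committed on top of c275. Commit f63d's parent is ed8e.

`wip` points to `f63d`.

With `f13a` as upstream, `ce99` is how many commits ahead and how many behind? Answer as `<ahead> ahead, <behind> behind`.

2 ahead, 0 behind

Reachable from ce99: {26b2, 59d1, 7fe6, a437, ce99, f13a, f884}.
Reachable from f13a: {26b2, 7fe6, a437, f13a, f884}.
Only in ce99's history (ahead): {59d1, ce99} — 2.
Only in f13a's history (behind): {} — 0.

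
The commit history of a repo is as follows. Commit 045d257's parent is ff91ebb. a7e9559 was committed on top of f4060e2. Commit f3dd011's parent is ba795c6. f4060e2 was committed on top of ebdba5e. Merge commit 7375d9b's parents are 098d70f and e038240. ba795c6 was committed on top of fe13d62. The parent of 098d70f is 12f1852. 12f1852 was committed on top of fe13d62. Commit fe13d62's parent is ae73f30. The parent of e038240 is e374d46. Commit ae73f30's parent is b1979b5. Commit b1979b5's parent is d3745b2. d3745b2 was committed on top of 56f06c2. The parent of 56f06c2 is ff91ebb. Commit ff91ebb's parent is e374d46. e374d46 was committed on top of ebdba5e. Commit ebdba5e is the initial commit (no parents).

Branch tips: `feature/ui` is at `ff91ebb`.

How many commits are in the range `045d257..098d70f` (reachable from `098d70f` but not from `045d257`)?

7

Reachable from 098d70f: {098d70f, 12f1852, 56f06c2, ae73f30, b1979b5, d3745b2, e374d46, ebdba5e, fe13d62, ff91ebb}.
Reachable from 045d257: {045d257, e374d46, ebdba5e, ff91ebb}.
In 098d70f's history but not 045d257's: {098d70f, 12f1852, 56f06c2, ae73f30, b1979b5, d3745b2, fe13d62} — 7 commits.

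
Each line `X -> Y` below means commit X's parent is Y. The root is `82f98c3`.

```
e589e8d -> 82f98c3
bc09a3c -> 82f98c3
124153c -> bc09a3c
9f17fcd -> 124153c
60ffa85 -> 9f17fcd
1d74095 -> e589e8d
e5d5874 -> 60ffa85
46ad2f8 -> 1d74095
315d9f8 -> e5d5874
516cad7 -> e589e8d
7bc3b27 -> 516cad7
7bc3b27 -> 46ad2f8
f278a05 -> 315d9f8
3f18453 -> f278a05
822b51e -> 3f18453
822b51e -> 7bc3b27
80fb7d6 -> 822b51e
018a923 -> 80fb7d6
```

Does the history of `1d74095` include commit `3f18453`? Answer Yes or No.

Ancestors of 1d74095: {1d74095, 82f98c3, e589e8d}.
3f18453 is not in that set, so it is not an ancestor of 1d74095.

No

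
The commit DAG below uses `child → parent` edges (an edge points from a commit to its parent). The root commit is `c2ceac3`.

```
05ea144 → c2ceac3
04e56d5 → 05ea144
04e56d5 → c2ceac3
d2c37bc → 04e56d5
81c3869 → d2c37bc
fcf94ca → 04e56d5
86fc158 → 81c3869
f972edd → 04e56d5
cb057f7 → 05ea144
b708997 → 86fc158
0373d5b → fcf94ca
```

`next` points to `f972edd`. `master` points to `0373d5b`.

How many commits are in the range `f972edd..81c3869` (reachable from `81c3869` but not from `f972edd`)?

2

Reachable from 81c3869: {04e56d5, 05ea144, 81c3869, c2ceac3, d2c37bc}.
Reachable from f972edd: {04e56d5, 05ea144, c2ceac3, f972edd}.
In 81c3869's history but not f972edd's: {81c3869, d2c37bc} — 2 commits.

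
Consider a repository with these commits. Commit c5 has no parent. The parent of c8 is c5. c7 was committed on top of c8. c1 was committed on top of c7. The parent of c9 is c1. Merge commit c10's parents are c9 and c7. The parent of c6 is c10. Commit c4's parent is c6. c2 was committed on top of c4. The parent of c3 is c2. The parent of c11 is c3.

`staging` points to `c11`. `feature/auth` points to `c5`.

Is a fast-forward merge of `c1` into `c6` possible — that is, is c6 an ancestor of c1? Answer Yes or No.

A fast-forward from c6 to c1 is possible iff c6 is an ancestor of c1.
Ancestors of c1: {c1, c5, c7, c8}.
c6 is not among them, so fast-forward is not possible.

No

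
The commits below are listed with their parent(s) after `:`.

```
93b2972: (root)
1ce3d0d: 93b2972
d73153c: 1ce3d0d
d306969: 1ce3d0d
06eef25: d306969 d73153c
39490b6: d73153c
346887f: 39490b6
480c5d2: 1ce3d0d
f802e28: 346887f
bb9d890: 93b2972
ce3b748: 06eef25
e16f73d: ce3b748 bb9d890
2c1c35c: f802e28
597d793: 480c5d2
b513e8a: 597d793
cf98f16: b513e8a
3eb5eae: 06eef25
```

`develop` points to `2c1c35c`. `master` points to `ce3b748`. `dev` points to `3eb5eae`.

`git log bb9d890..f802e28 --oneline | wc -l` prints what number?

5

Reachable from f802e28: {1ce3d0d, 346887f, 39490b6, 93b2972, d73153c, f802e28}.
Reachable from bb9d890: {93b2972, bb9d890}.
In f802e28's history but not bb9d890's: {1ce3d0d, 346887f, 39490b6, d73153c, f802e28} — 5 commits.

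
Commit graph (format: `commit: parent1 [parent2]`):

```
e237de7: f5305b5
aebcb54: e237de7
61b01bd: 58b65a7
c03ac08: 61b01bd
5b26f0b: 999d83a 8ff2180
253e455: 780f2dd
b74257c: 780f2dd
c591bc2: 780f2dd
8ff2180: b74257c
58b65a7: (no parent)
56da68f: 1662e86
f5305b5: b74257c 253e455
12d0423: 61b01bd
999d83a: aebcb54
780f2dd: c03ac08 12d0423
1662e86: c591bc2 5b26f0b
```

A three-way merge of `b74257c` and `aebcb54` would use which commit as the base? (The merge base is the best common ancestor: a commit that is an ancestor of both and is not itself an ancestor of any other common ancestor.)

Ancestors of b74257c: {12d0423, 58b65a7, 61b01bd, 780f2dd, b74257c, c03ac08}.
Ancestors of aebcb54: {12d0423, 253e455, 58b65a7, 61b01bd, 780f2dd, aebcb54, b74257c, c03ac08, e237de7, f5305b5}.
Common ancestors: {12d0423, 58b65a7, 61b01bd, 780f2dd, b74257c, c03ac08}.
Among these, b74257c is not an ancestor of any other common ancestor — it is the merge base.

b74257c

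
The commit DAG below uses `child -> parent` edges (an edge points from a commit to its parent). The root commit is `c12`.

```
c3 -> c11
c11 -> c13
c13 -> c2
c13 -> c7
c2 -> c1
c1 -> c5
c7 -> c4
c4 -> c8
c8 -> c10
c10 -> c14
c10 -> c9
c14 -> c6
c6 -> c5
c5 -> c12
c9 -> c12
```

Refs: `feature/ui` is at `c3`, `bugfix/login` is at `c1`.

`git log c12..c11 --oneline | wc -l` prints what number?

12

Reachable from c11: {c1, c10, c11, c12, c13, c14, c2, c4, c5, c6, c7, c8, c9}.
Reachable from c12: {c12}.
In c11's history but not c12's: {c1, c10, c11, c13, c14, c2, c4, c5, c6, c7, c8, c9} — 12 commits.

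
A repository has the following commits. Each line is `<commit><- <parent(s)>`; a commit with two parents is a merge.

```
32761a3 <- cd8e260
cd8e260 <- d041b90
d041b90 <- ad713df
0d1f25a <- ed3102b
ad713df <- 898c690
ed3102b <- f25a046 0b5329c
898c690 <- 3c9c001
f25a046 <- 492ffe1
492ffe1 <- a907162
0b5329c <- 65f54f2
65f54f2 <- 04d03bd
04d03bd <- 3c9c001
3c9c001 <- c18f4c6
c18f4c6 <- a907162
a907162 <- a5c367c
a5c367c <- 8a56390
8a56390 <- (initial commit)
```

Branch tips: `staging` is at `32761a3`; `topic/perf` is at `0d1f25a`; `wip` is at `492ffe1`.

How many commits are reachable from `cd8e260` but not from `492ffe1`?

6

Reachable from cd8e260: {3c9c001, 898c690, 8a56390, a5c367c, a907162, ad713df, c18f4c6, cd8e260, d041b90}.
Reachable from 492ffe1: {492ffe1, 8a56390, a5c367c, a907162}.
In cd8e260's history but not 492ffe1's: {3c9c001, 898c690, ad713df, c18f4c6, cd8e260, d041b90} — 6 commits.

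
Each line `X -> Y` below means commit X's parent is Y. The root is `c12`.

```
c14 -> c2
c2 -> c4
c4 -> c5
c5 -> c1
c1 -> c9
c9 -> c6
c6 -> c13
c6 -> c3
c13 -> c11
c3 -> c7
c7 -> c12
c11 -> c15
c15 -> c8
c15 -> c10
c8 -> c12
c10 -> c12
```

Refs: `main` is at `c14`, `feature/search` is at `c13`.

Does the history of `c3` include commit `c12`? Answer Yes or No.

Yes

Ancestors of c3 (commits reachable by following parents): {c12, c3, c7}.
c12 is in that set, so it is an ancestor of c3.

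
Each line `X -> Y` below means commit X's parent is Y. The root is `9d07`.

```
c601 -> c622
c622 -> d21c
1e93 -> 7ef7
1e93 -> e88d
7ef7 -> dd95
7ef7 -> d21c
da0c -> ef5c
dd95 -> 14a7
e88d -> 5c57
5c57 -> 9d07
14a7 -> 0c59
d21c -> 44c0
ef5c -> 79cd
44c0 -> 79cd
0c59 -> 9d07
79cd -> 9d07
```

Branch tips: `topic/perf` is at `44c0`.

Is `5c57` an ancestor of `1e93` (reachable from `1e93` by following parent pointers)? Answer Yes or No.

Yes

Ancestors of 1e93 (commits reachable by following parents): {0c59, 14a7, 1e93, 44c0, 5c57, 79cd, 7ef7, 9d07, d21c, dd95, e88d}.
5c57 is in that set, so it is an ancestor of 1e93.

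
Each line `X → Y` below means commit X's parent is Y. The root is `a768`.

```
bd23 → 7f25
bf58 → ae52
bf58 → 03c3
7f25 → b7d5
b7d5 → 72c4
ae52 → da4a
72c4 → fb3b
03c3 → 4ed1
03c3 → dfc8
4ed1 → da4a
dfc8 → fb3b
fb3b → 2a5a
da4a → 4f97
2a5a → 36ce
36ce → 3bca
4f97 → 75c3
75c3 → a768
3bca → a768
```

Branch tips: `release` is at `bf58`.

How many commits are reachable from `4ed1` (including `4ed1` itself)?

5

Walking parent pointers from 4ed1: reachable set = {4ed1, 4f97, 75c3, a768, da4a}.
That is 5 commits.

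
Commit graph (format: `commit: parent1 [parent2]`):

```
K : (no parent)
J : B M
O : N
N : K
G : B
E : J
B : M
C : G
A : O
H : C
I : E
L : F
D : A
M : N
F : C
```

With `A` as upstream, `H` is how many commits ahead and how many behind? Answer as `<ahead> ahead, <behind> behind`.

Reachable from H: {B, C, G, H, K, M, N}.
Reachable from A: {A, K, N, O}.
Only in H's history (ahead): {B, C, G, H, M} — 5.
Only in A's history (behind): {A, O} — 2.

5 ahead, 2 behind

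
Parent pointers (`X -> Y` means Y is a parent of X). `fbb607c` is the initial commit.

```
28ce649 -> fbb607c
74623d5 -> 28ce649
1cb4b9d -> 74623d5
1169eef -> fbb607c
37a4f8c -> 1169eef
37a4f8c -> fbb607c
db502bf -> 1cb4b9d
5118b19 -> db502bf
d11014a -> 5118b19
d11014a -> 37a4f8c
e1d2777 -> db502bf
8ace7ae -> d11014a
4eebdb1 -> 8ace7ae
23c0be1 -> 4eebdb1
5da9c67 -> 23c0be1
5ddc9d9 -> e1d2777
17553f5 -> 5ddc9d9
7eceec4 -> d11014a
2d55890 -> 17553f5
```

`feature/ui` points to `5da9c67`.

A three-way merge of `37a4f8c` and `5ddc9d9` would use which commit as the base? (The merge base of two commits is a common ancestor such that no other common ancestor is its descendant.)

Ancestors of 37a4f8c: {1169eef, 37a4f8c, fbb607c}.
Ancestors of 5ddc9d9: {1cb4b9d, 28ce649, 5ddc9d9, 74623d5, db502bf, e1d2777, fbb607c}.
Common ancestors: {fbb607c}.
The only common ancestor is fbb607c, so it is the merge base.

fbb607c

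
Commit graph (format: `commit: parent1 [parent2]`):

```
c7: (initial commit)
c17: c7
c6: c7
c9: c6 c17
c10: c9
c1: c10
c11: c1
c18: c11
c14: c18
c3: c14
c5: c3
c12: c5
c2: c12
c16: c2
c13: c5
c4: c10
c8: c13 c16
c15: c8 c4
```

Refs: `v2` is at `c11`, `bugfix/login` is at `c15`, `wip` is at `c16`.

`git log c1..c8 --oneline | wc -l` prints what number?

10

Reachable from c8: {c1, c10, c11, c12, c13, c14, c16, c17, c18, c2, c3, c5, c6, c7, c8, c9}.
Reachable from c1: {c1, c10, c17, c6, c7, c9}.
In c8's history but not c1's: {c11, c12, c13, c14, c16, c18, c2, c3, c5, c8} — 10 commits.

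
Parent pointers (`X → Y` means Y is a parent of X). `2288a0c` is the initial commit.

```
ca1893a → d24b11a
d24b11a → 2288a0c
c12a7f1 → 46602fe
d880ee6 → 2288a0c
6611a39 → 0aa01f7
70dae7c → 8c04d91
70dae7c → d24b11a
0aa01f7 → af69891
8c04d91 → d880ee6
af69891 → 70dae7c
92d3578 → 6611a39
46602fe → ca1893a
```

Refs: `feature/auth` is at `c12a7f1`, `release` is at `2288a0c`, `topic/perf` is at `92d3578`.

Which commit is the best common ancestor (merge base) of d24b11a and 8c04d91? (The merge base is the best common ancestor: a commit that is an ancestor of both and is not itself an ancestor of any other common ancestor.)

2288a0c

Ancestors of d24b11a: {2288a0c, d24b11a}.
Ancestors of 8c04d91: {2288a0c, 8c04d91, d880ee6}.
Common ancestors: {2288a0c}.
The only common ancestor is 2288a0c, so it is the merge base.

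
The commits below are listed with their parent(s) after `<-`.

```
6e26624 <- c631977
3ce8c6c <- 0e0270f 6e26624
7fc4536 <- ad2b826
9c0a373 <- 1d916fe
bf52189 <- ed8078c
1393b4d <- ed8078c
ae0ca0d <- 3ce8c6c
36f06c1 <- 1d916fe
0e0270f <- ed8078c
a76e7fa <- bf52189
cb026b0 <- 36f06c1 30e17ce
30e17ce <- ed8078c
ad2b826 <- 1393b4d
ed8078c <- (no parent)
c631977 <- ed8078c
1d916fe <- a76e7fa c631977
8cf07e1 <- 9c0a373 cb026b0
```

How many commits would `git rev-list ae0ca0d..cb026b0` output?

6

Reachable from cb026b0: {1d916fe, 30e17ce, 36f06c1, a76e7fa, bf52189, c631977, cb026b0, ed8078c}.
Reachable from ae0ca0d: {0e0270f, 3ce8c6c, 6e26624, ae0ca0d, c631977, ed8078c}.
In cb026b0's history but not ae0ca0d's: {1d916fe, 30e17ce, 36f06c1, a76e7fa, bf52189, cb026b0} — 6 commits.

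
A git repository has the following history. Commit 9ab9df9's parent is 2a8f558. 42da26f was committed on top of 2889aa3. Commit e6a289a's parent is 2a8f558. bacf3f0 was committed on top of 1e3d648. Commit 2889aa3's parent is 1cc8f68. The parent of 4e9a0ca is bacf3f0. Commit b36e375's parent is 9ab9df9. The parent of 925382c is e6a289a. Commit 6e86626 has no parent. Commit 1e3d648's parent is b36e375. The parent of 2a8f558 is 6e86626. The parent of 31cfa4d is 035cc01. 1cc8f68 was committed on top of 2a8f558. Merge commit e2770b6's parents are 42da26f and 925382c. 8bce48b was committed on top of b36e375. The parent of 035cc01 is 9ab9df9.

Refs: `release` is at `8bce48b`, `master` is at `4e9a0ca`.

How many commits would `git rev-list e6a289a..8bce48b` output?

3

Reachable from 8bce48b: {2a8f558, 6e86626, 8bce48b, 9ab9df9, b36e375}.
Reachable from e6a289a: {2a8f558, 6e86626, e6a289a}.
In 8bce48b's history but not e6a289a's: {8bce48b, 9ab9df9, b36e375} — 3 commits.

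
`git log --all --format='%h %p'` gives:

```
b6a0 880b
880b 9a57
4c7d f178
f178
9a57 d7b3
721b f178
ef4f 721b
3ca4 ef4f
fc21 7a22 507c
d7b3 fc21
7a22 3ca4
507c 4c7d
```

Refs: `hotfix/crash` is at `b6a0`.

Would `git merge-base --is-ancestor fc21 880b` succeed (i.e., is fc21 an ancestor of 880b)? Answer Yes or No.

Ancestors of 880b (commits reachable by following parents): {3ca4, 4c7d, 507c, 721b, 7a22, 880b, 9a57, d7b3, ef4f, f178, fc21}.
fc21 is in that set, so it is an ancestor of 880b.

Yes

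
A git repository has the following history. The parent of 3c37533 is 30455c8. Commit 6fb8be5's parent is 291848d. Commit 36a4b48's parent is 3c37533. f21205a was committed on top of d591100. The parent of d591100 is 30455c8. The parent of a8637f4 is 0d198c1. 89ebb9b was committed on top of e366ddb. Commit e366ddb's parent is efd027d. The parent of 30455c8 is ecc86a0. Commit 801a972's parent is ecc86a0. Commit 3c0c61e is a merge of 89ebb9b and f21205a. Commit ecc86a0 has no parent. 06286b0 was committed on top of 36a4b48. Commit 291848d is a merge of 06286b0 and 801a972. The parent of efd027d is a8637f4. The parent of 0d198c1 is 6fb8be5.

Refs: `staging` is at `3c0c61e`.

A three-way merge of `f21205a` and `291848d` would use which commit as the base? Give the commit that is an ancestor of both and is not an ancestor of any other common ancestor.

30455c8

Ancestors of f21205a: {30455c8, d591100, ecc86a0, f21205a}.
Ancestors of 291848d: {06286b0, 291848d, 30455c8, 36a4b48, 3c37533, 801a972, ecc86a0}.
Common ancestors: {30455c8, ecc86a0}.
Among these, 30455c8 is not an ancestor of any other common ancestor — it is the merge base.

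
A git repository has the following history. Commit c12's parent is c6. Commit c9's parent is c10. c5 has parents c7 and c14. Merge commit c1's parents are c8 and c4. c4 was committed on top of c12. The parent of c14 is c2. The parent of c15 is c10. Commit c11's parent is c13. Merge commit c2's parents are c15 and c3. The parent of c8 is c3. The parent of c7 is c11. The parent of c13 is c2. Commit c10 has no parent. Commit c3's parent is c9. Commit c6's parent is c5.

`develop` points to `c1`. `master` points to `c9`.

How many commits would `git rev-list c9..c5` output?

Reachable from c5: {c10, c11, c13, c14, c15, c2, c3, c5, c7, c9}.
Reachable from c9: {c10, c9}.
In c5's history but not c9's: {c11, c13, c14, c15, c2, c3, c5, c7} — 8 commits.

8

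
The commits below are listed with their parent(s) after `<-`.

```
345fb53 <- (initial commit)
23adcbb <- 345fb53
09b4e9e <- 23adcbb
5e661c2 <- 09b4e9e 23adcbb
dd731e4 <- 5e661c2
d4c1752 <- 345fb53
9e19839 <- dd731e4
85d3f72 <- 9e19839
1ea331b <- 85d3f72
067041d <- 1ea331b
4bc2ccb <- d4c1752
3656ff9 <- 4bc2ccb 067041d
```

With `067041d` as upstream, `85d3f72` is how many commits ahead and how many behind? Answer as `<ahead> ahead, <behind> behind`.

Reachable from 85d3f72: {09b4e9e, 23adcbb, 345fb53, 5e661c2, 85d3f72, 9e19839, dd731e4}.
Reachable from 067041d: {067041d, 09b4e9e, 1ea331b, 23adcbb, 345fb53, 5e661c2, 85d3f72, 9e19839, dd731e4}.
Only in 85d3f72's history (ahead): {} — 0.
Only in 067041d's history (behind): {067041d, 1ea331b} — 2.

0 ahead, 2 behind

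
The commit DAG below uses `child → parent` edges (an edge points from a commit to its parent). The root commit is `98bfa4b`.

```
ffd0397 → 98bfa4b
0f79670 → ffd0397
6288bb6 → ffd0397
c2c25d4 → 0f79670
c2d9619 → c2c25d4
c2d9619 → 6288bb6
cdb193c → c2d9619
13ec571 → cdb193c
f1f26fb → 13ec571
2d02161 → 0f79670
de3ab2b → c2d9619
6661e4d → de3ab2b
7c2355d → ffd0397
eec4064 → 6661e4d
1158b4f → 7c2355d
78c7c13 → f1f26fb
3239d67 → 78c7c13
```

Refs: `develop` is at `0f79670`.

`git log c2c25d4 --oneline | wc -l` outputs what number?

4

Walking parent pointers from c2c25d4: reachable set = {0f79670, 98bfa4b, c2c25d4, ffd0397}.
That is 4 commits.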